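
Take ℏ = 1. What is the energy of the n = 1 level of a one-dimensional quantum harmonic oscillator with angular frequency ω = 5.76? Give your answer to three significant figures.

E = 8.64

Using E_n = (n + ½)ℏω: E_1 = 1.5 × 5.76 = 8.640.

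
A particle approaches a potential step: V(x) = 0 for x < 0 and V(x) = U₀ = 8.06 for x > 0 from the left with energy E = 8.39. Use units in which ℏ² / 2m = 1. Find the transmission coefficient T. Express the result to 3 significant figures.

T = 0.552

The wavenumbers are k₁ = √(2mE)/ℏ = 2.897 on the left and k₂ = √(2m(E − U₀))/ℏ = 0.5745 on the right.
Continuity of ψ and ψ′ at the step yields the reflection amplitude r = (k₁ − k₂)/(k₁ + k₂) = 0.6690; thus R = |r|² = 0.4476, T = 0.5524.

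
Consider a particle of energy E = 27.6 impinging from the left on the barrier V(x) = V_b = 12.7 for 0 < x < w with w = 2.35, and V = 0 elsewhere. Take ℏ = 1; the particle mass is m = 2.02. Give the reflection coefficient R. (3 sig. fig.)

E > V_b: inside the barrier k₂ = √(2m(E − V_b))/ℏ = 7.759, k₂w = 18.23.
Matching at both interfaces gives T⁻¹ = 1 + V_b² sin²(k₂w) / [4E(E − V_b)] = 1.033, hence T = 0.968.
R = 1 − T = 0.0318.

R = 0.0318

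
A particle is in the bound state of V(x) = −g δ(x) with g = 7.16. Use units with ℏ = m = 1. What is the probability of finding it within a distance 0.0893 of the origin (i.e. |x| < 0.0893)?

The normalised bound state is ψ = √κ e^{−κ|x|} with κ = mg/ℏ² = 7.160.
P(|x| < d) = ∫_{−d}^{d} κ e^{−2κ|x|} dx = 1 − e^{−2κd} = 1 − e^{−1.279} = 0.7216.

P = 0.722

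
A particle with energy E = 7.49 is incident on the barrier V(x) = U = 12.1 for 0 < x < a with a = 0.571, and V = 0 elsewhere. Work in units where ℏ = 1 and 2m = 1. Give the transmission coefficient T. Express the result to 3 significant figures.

Since E < U the interior solution is evanescent with decay constant κ = √(2m(U − E))/ℏ = 2.147.
κa = 1.226, sinh(κa) = 1.557.
Matching ψ, ψ′ at both faces gives T = [1 + U² sinh²(κa) / (4E(U − E))]⁻¹ = 1/3.570 = 0.280.

T = 0.280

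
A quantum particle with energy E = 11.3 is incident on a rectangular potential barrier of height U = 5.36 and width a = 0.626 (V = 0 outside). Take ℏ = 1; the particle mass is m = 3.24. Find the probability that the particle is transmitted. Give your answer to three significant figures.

E > U: inside the barrier k₂ = √(2m(E − U))/ℏ = 6.204, k₂a = 3.884.
Matching at both interfaces gives T⁻¹ = 1 + U² sin²(k₂a) / [4E(E − U)] = 1.049, hence T = 0.953.

T = 0.953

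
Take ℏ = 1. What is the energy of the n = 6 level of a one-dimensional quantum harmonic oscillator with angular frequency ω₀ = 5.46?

E = 35.5

The oscillator eigenvalues are E_n = ℏω₀(n + ½), so E_6 = 5.46 × 6.5 = 35.49.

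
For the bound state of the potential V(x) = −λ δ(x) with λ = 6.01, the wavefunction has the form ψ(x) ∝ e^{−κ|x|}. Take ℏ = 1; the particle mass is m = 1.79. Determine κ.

κ = 10.8

Integrating the TISE across x = 0 gives the cusp condition ψ'(0⁺) − ψ'(0⁻) = −(2mλ/ℏ²)ψ(0).
With ψ ∝ e^{−κ|x|} this yields −2κ = −2mλ/ℏ², so κ = mλ/ℏ² = 10.76.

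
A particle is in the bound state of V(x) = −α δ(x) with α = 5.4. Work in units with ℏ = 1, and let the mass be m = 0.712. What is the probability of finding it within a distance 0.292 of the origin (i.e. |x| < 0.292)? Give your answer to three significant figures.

The normalised bound state is ψ = √κ e^{−κ|x|} with κ = mα/ℏ² = 3.845.
P(|x| < d) = ∫_{−d}^{d} κ e^{−2κ|x|} dx = 1 − e^{−2κd} = 1 − e^{−2.245} = 0.8941.

P = 0.894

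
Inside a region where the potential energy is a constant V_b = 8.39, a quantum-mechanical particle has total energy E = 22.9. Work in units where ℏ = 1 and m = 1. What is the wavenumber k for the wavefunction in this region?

With E > V_b the solution is oscillatory, ψ ∝ e^{±ikx} with k = √(2m(E − V_b))/ℏ.
k = √(2 × 1 × 14.51) = 5.387.

k = 5.39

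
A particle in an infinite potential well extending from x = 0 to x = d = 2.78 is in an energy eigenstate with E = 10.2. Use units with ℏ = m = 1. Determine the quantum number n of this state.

From E_n = n²π²ℏ²/(2md²) invert to n = √(2md²E)/(πℏ).
n = (2.78/π) × √(2 × 1 × 10.2) = 3.997 → n = 4.

n = 4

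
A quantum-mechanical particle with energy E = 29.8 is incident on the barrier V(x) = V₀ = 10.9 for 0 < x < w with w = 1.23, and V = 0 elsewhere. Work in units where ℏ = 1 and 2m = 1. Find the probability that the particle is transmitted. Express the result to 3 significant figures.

T = 0.967

E > V₀: inside the barrier k₂ = √(2m(E − V₀))/ℏ = 4.347, k₂w = 5.347.
Matching at both interfaces gives T⁻¹ = 1 + V₀² sin²(k₂w) / [4E(E − V₀)] = 1.034, hence T = 0.967.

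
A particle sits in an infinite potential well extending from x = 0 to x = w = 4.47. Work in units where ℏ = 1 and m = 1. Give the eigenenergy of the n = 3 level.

Requiring ψ(0) = ψ(w) = 0 quantises k = nπ/w, hence E_n = ℏ²k²/2m = n²π²ℏ²/(2mw²).
E_3 = 3² × π² / (2 × 1 × 4.47²) = 2.223.

E = 2.22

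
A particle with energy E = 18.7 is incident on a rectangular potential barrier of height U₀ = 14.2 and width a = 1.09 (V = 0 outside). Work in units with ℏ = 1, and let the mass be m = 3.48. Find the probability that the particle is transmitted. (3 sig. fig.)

E > U₀: inside the barrier k₂ = √(2m(E − U₀))/ℏ = 5.596, k₂a = 6.100.
Matching at both interfaces gives T⁻¹ = 1 + U₀² sin²(k₂a) / [4E(E − U₀)] = 1.020, hence T = 0.981.

T = 0.981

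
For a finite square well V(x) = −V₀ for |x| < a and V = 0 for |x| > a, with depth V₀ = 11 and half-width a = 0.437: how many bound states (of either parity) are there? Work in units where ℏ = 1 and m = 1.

N = 2

Define the well-strength parameter z₀ = (a/ℏ)√(2mV₀) = 0.437 × √(2·1·11) = 2.050.
The even/odd transcendental equations gain one root per π/2 in z₀, giving N = 1 + ⌊2z₀/π⌋ = 1 + ⌊1.305⌋ = 2.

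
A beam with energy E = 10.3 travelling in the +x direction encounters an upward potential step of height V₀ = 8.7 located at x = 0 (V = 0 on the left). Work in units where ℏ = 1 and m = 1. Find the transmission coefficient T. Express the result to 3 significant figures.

On each side the TISE gives plane waves with k = √(2m(E − V))/ℏ: k₁ = √(2·1·10.3) = 4.539, k₂ = √(2·1·1.6) = 1.789.
Continuity of ψ and ψ′ at the step yields the reflection amplitude r = (k₁ − k₂)/(k₁ + k₂) = 0.4346; thus R = |r|² = 0.1889, T = 0.8111.

T = 0.811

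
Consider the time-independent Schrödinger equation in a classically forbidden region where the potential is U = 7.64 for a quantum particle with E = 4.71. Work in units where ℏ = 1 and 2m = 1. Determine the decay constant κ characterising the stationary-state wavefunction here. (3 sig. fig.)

Since E < U the TISE in this region is ψ'' = κ²ψ with κ = √(2m(U − E))/ℏ.
κ = √(2 × 0.5 × 2.93) = 1.712.

κ = 1.71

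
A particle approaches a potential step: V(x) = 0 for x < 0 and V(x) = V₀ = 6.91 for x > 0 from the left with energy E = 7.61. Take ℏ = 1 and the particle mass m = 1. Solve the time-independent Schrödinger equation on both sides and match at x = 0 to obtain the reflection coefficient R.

On each side the TISE gives plane waves with k = √(2m(E − V))/ℏ: k₁ = √(2·1·7.61) = 3.901, k₂ = √(2·1·0.7) = 1.183.
Continuity of ψ and ψ′ at the step yields the reflection amplitude r = (k₁ − k₂)/(k₁ + k₂) = 0.5346; thus R = |r|² = 0.2858, T = 0.7142.

R = 0.286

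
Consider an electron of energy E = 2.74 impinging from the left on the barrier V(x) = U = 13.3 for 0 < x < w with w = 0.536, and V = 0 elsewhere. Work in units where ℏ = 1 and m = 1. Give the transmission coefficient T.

E < U: inside the barrier ψ ∝ e^{±κx} with κ = √(2m(U − E))/ℏ = 4.596.
κw = 2.463, sinh(κw) = 5.829.
The exact tunnelling result is T⁻¹ = 1 + U² sinh²(κw) / [4E(U − E)] = 52.93, so T = 0.0189.

T = 0.0189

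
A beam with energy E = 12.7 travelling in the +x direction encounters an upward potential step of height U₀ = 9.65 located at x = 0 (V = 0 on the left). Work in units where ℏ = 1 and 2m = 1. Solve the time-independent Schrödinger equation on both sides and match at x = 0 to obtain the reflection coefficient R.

R = 0.117

The wavenumbers are k₁ = √(2mE)/ℏ = 3.564 on the left and k₂ = √(2m(E − U₀))/ℏ = 1.746 on the right.
Continuity of ψ and ψ′ at the step yields the reflection amplitude r = (k₁ − k₂)/(k₁ + k₂) = 0.3422; thus R = |r|² = 0.1171, T = 0.8829.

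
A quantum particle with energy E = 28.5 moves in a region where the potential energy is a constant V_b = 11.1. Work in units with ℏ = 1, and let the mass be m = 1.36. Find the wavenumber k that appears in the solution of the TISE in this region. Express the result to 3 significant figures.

k = 6.88

With E > V_b the solution is oscillatory, ψ ∝ e^{±ikx} with k = √(2m(E − V_b))/ℏ.
k = √(2 × 1.36 × 17.4) = 6.880.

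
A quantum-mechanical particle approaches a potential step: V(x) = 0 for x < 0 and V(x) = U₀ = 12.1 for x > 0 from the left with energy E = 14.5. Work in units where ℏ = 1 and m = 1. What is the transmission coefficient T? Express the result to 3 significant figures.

T = 0.822

On each side the TISE gives plane waves with k = √(2m(E − V))/ℏ: k₁ = √(2·1·14.5) = 5.385, k₂ = √(2·1·2.4) = 2.191.
Matching ψ and ψ′ at x = 0 gives r = (k₁ − k₂)/(k₁ + k₂), so R = r² = 0.1778 and T = 1 − R = 0.8222.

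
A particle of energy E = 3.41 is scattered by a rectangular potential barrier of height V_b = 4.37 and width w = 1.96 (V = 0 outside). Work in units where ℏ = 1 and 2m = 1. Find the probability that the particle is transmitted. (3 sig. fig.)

T = 0.0580

E < V_b: inside the barrier ψ ∝ e^{±κx} with κ = √(2m(V_b − E))/ℏ = 0.9798.
κw = 1.920, sinh(κw) = 3.339.
Matching ψ, ψ′ at both faces gives T = [1 + V_b² sinh²(κw) / (4E(V_b − E))]⁻¹ = 1/17.26 = 0.0580.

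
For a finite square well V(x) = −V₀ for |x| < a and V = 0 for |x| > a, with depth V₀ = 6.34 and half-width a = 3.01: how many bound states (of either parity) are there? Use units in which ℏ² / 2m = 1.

N = 5

The dimensionless depth is z₀ = a√(2mV₀)/ℏ = 3.01 × √(6.340) = 7.579.
The even/odd transcendental equations gain one root per π/2 in z₀, giving N = 1 + ⌊2z₀/π⌋ = 1 + ⌊4.825⌋ = 5.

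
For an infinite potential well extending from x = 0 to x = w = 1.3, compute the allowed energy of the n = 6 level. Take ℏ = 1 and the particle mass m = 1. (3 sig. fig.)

E = 105

Requiring ψ(0) = ψ(w) = 0 quantises k = nπ/w, hence E_n = ℏ²k²/2m = n²π²ℏ²/(2mw²).
E_6 = 6² × π² / (2 × 1 × 1.3²) = 105.1.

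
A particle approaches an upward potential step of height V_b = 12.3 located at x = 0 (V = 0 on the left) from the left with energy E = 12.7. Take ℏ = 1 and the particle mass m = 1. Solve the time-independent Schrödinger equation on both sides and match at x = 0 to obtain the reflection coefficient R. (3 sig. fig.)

On each side the TISE gives plane waves with k = √(2m(E − V))/ℏ: k₁ = √(2·1·12.7) = 5.040, k₂ = √(2·1·0.4) = 0.8944.
Matching ψ and ψ′ at x = 0 gives r = (k₁ − k₂)/(k₁ + k₂), so R = r² = 0.4880 and T = 1 − R = 0.5120.

R = 0.488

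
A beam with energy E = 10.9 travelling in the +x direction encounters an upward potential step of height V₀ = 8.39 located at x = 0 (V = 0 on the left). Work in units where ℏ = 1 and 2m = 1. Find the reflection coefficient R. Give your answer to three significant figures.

R = 0.124

The wavenumbers are k₁ = √(2mE)/ℏ = 3.302 on the left and k₂ = √(2m(E − V₀))/ℏ = 1.584 on the right.
Matching ψ and ψ′ at x = 0 gives r = (k₁ − k₂)/(k₁ + k₂), so R = r² = 0.1235 and T = 1 − R = 0.8765.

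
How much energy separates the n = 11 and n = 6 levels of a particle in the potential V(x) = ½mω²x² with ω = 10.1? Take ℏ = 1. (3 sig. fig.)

E_n = ℏω(n + ½), so ΔE = (11 − 6) ℏω = 5 × 10.1 = 50.50.

ΔE = 50.5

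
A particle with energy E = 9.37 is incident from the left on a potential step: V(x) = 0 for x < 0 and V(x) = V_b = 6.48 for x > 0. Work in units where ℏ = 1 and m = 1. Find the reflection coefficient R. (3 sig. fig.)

The wavenumbers are k₁ = √(2mE)/ℏ = 4.329 on the left and k₂ = √(2m(E − V_b))/ℏ = 2.404 on the right.
Continuity of ψ and ψ′ at the step yields the reflection amplitude r = (k₁ − k₂)/(k₁ + k₂) = 0.2859; thus R = |r|² = 0.08172, T = 0.9183.

R = 0.0817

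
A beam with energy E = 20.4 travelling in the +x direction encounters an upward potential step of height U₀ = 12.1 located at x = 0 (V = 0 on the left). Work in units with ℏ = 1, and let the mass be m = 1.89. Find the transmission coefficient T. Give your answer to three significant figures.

T = 0.951

On each side the TISE gives plane waves with k = √(2m(E − V))/ℏ: k₁ = √(2·1.89·20.4) = 8.781, k₂ = √(2·1.89·8.3) = 5.601.
Matching ψ and ψ′ at x = 0 gives r = (k₁ − k₂)/(k₁ + k₂), so R = r² = 0.04889 and T = 1 − R = 0.9511.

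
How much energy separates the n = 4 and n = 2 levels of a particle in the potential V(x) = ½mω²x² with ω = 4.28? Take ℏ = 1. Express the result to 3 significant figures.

ΔE = 8.56

E_n = ℏω(n + ½), so ΔE = (4 − 2) ℏω = 2 × 4.28 = 8.560.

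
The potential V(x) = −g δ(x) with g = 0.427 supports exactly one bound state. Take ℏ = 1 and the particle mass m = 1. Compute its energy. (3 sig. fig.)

E = -0.0912

For x ≠ 0 the bound state is ψ ∝ e^{−κ|x|}; integrating the TISE across the delta gives the cusp condition 2κ = 2mg/ℏ², so κ = 0.4270.
Then E = −ℏ²κ²/(2m) = −mg²/(2ℏ²) = -0.09116.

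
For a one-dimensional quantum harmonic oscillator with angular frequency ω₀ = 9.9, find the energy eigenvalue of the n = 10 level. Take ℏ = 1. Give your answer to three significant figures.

The oscillator eigenvalues are E_n = ℏω₀(n + ½), so E_10 = 9.9 × 10.5 = 104.0.

E = 104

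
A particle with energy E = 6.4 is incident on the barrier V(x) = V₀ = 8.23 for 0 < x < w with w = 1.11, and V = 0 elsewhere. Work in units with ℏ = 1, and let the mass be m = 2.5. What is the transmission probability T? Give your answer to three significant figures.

E < V₀: inside the barrier ψ ∝ e^{±κx} with κ = √(2m(V₀ − E))/ℏ = 3.025.
κw = 3.358, sinh(κw) = 14.34.
Matching ψ, ψ′ at both faces gives T = [1 + V₀² sinh²(κw) / (4E(V₀ − E))]⁻¹ = 1/298.4 = 0.00335.

T = 0.00335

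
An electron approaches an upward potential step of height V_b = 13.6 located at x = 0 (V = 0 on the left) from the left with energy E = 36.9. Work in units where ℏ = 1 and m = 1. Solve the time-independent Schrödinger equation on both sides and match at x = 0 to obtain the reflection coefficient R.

R = 0.0131

The wavenumbers are k₁ = √(2mE)/ℏ = 8.591 on the left and k₂ = √(2m(E − V_b))/ℏ = 6.826 on the right.
Matching ψ and ψ′ at x = 0 gives r = (k₁ − k₂)/(k₁ + k₂), so R = r² = 0.01310 and T = 1 − R = 0.9869.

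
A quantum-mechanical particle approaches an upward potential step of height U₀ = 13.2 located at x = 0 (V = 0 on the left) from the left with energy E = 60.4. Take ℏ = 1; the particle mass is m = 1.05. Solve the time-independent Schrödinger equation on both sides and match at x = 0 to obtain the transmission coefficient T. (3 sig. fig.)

T = 0.996

On each side the TISE gives plane waves with k = √(2m(E − V))/ℏ: k₁ = √(2·1.05·60.4) = 11.26, k₂ = √(2·1.05·47.2) = 9.956.
Matching ψ and ψ′ at x = 0 gives r = (k₁ − k₂)/(k₁ + k₂), so R = r² = 0.003791 and T = 1 − R = 0.9962.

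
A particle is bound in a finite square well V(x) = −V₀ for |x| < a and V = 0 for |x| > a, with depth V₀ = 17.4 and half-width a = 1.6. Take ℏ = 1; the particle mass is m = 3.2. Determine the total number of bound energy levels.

N = 11

Define the well-strength parameter z₀ = (a/ℏ)√(2mV₀) = 1.6 × √(2·3.2·17.4) = 16.88.
The even/odd transcendental equations gain one root per π/2 in z₀, giving N = 1 + ⌊2z₀/π⌋ = 1 + ⌊10.75⌋ = 11.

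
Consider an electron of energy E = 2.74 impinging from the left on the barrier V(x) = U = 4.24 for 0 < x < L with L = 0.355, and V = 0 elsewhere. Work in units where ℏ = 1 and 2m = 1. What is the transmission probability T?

E < U: inside the barrier ψ ∝ e^{±κx} with κ = √(2m(U − E))/ℏ = 1.225.
κL = 0.4348, sinh(κL) = 0.4486.
The exact tunnelling result is T⁻¹ = 1 + U² sinh²(κL) / [4E(U − E)] = 1.220, so T = 0.820.

T = 0.820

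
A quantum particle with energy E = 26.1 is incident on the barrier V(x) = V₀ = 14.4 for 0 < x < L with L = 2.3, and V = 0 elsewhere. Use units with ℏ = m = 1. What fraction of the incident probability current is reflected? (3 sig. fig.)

Above the barrier the interior wavenumber is k₂ = √(2m(E − V₀))/ℏ = 4.837, giving phase k₂L = 11.13.
Matching at both interfaces gives T⁻¹ = 1 + V₀² sin²(k₂L) / [4E(E − V₀)] = 1.167, hence T = 0.857.
R = 1 − T = 0.143.

R = 0.143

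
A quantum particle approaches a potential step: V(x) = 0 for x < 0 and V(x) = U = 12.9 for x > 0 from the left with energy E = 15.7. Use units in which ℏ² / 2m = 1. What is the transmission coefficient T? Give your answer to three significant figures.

On each side the TISE gives plane waves with k = √(2m(E − V))/ℏ: k₁ = √(2·½·15.7) = 3.962, k₂ = √(2·½·2.8) = 1.673.
Continuity of ψ and ψ′ at the step yields the reflection amplitude r = (k₁ − k₂)/(k₁ + k₂) = 0.4062; thus R = |r|² = 0.1650, T = 0.8350.

T = 0.835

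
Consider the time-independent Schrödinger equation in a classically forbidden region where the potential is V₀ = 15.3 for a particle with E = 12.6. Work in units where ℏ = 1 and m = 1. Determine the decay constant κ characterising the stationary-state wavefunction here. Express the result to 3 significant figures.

κ = 2.32

Since E < V₀ the TISE in this region is ψ'' = κ²ψ with κ = √(2m(V₀ − E))/ℏ.
κ = √(2 × 1 × 2.7) = 2.324.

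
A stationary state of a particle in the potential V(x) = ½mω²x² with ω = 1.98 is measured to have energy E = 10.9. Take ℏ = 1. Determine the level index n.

n = 5

E_n = ℏω(n + ½) ⇒ n = E/(ℏω) − ½ = 10.9/1.98 − 0.5 = 5.005 → n = 5.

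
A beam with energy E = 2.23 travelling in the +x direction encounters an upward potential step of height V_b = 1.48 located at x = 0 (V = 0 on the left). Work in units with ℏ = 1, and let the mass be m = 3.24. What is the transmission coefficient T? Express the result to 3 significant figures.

T = 0.929

The wavenumbers are k₁ = √(2mE)/ℏ = 3.801 on the left and k₂ = √(2m(E − V_b))/ℏ = 2.205 on the right.
Continuity of ψ and ψ′ at the step yields the reflection amplitude r = (k₁ − k₂)/(k₁ + k₂) = 0.2659; thus R = |r|² = 0.07069, T = 0.9293.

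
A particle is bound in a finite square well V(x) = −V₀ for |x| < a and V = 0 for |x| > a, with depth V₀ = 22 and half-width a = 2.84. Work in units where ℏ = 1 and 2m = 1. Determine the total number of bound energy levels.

Define the well-strength parameter z₀ = (a/ℏ)√(2mV₀) = 2.84 × √(2·0.5·22) = 13.32.
A new bound state (alternating even/odd) appears each time z₀ passes a multiple of π/2, so N = ⌊2z₀/π⌋ + 1 = ⌊8.480⌋ + 1 = 9.

N = 9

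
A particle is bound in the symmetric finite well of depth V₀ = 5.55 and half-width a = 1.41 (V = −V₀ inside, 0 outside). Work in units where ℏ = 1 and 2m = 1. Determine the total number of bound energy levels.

N = 3

Define the well-strength parameter z₀ = (a/ℏ)√(2mV₀) = 1.41 × √(2·0.5·5.55) = 3.322.
The even/odd transcendental equations gain one root per π/2 in z₀, giving N = 1 + ⌊2z₀/π⌋ = 1 + ⌊2.115⌋ = 3.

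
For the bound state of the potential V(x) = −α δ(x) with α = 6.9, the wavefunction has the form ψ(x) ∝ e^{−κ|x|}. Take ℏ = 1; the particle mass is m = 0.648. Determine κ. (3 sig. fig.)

Integrating the TISE across x = 0 gives the cusp condition ψ'(0⁺) − ψ'(0⁻) = −(2mα/ℏ²)ψ(0).
With ψ ∝ e^{−κ|x|} this yields −2κ = −2mα/ℏ², so κ = mα/ℏ² = 4.471.

κ = 4.47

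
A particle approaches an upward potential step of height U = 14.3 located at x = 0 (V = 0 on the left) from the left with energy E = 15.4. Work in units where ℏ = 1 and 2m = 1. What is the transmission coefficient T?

T = 0.666

The wavenumbers are k₁ = √(2mE)/ℏ = 3.924 on the left and k₂ = √(2m(E − U))/ℏ = 1.049 on the right.
Matching ψ and ψ′ at x = 0 gives r = (k₁ − k₂)/(k₁ + k₂), so R = r² = 0.3343 and T = 1 − R = 0.6657.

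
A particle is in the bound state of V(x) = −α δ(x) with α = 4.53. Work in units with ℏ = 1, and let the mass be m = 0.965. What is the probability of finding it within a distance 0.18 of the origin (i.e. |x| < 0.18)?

The normalised bound state is ψ = √κ e^{−κ|x|} with κ = mα/ℏ² = 4.371.
P(|x| < d) = ∫_{−d}^{d} κ e^{−2κ|x|} dx = 1 − e^{−2κd} = 1 − e^{−1.574} = 0.7927.

P = 0.793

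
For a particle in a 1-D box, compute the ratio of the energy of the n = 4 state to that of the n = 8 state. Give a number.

0.25

Since E_n ∝ n², the ratio is (4/8)² = 0.25.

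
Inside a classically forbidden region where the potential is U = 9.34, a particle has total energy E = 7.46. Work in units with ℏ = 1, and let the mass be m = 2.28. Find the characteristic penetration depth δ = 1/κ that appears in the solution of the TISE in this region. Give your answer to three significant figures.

δ = 0.342

Since E < U the TISE in this region is ψ'' = κ²ψ with κ = √(2m(U − E))/ℏ.
κ = √(2 × 2.28 × 1.88) = 2.928. The penetration depth is δ = 1/κ = 0.342.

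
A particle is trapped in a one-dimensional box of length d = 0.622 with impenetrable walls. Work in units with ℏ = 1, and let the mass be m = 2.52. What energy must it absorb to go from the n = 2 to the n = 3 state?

ΔE = 25.3

E_n = n²π²ℏ²/(2md²), so ΔE = (3² − 2²) π²ℏ²/(2md²).
ΔE = 5 × π² / (2 × 2.52 × 0.622²) = 25.31.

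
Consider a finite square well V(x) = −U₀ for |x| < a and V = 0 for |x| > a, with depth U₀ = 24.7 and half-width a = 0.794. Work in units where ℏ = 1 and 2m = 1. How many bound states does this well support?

N = 3

The dimensionless depth is z₀ = a√(2mU₀)/ℏ = 0.794 × √(24.70) = 3.946.
The even/odd transcendental equations gain one root per π/2 in z₀, giving N = 1 + ⌊2z₀/π⌋ = 1 + ⌊2.512⌋ = 3.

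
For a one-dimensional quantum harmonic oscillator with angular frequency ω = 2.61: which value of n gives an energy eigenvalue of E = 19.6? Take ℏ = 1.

E_n = ℏω(n + ½) ⇒ n = E/(ℏω) − ½ = 19.6/2.61 − 0.5 = 7.010 → n = 7.

n = 7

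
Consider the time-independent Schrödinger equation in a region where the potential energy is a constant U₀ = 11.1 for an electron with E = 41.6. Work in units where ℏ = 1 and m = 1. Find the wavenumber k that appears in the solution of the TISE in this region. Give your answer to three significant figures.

k = 7.81

With E > U₀ the solution is oscillatory, ψ ∝ e^{±ikx} with k = √(2m(E − U₀))/ℏ.
k = √(2 × 1 × 30.5) = 7.810.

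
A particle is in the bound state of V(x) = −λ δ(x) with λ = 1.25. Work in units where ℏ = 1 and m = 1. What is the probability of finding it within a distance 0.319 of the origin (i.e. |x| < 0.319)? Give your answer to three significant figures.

The normalised bound state is ψ = √κ e^{−κ|x|} with κ = mλ/ℏ² = 1.250.
P(|x| < d) = ∫_{−d}^{d} κ e^{−2κ|x|} dx = 1 − e^{−2κd} = 1 − e^{−0.7975} = 0.5495.

P = 0.550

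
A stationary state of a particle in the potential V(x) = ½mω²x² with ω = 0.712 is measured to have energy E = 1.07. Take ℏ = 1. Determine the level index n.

n = 1

E_n = ℏω(n + ½) ⇒ n = E/(ℏω) − ½ = 1.07/0.712 − 0.5 = 1.003 → n = 1.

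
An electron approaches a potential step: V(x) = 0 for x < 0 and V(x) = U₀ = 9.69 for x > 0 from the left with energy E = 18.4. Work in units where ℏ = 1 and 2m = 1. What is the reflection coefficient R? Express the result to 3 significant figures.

R = 0.0342

On each side the TISE gives plane waves with k = √(2m(E − V))/ℏ: k₁ = √(2·½·18.4) = 4.290, k₂ = √(2·½·8.71) = 2.951.
Matching ψ and ψ′ at x = 0 gives r = (k₁ − k₂)/(k₁ + k₂), so R = r² = 0.03416 and T = 1 − R = 0.9658.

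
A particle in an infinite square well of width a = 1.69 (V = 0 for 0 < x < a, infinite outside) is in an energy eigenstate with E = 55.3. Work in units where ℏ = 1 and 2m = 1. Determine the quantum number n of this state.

From E_n = n²π²ℏ²/(2ma²) invert to n = √(2ma²E)/(πℏ).
n = (1.69/π) × √(2 × 0.5 × 55.3) = 4.000 → n = 4.

n = 4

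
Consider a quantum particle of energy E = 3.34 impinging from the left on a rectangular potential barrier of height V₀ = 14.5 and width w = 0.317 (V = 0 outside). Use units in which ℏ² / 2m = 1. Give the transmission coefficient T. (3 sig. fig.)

T = 0.306

E < V₀: inside the barrier ψ ∝ e^{±κx} with κ = √(2m(V₀ − E))/ℏ = 3.341.
κw = 1.059, sinh(κw) = 1.268.
Matching ψ, ψ′ at both faces gives T = [1 + V₀² sinh²(κw) / (4E(V₀ − E))]⁻¹ = 1/3.268 = 0.306.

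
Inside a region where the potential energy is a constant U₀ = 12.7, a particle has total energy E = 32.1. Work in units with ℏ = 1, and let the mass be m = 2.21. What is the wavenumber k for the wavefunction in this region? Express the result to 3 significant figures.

k = 9.26

With E > U₀ the solution is oscillatory, ψ ∝ e^{±ikx} with k = √(2m(E − U₀))/ℏ.
k = √(2 × 2.21 × 19.4) = 9.260.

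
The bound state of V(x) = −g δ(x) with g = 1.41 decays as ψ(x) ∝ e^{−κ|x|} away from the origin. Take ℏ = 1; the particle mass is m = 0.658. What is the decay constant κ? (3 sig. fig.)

κ = 0.928

Integrating the TISE across x = 0 gives the cusp condition ψ'(0⁺) − ψ'(0⁻) = −(2mg/ℏ²)ψ(0).
With ψ ∝ e^{−κ|x|} this yields −2κ = −2mg/ℏ², so κ = mg/ℏ² = 0.9278.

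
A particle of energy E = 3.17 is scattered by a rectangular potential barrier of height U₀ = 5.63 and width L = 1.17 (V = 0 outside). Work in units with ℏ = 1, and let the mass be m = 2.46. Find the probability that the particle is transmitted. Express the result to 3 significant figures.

E < U₀: inside the barrier ψ ∝ e^{±κx} with κ = √(2m(U₀ − E))/ℏ = 3.479.
κL = 4.070, sinh(κL) = 29.28.
The exact tunnelling result is T⁻¹ = 1 + U₀² sinh²(κL) / [4E(U₀ − E)] = 872.3, so T = 0.00115.

T = 0.00115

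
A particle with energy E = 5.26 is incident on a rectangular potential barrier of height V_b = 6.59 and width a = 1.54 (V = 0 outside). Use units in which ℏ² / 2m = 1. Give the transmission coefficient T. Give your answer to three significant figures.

Since E < V_b the interior solution is evanescent with decay constant κ = √(2m(V_b − E))/ℏ = 1.153.
κa = 1.776, sinh(κa) = 2.868.
Matching ψ, ψ′ at both faces gives T = [1 + V_b² sinh²(κa) / (4E(V_b − E))]⁻¹ = 1/13.77 = 0.0726.

T = 0.0726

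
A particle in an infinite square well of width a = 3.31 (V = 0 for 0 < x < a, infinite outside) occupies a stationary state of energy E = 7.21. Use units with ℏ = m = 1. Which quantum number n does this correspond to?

n = 4

From E_n = n²π²ℏ²/(2ma²) invert to n = √(2ma²E)/(πℏ).
n = (3.31/π) × √(2 × 1 × 7.21) = 4.001 → n = 4.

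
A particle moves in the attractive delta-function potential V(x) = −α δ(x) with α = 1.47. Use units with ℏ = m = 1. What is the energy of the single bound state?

E = -1.08

For x ≠ 0 the bound state is ψ ∝ e^{−κ|x|}; integrating the TISE across the delta gives the cusp condition 2κ = 2mα/ℏ², so κ = 1.470.
Then E = −ℏ²κ²/(2m) = −mα²/(2ℏ²) = -1.080.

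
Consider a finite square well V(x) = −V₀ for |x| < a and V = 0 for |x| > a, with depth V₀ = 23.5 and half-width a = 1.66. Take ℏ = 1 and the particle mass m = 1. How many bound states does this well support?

N = 8

The dimensionless depth is z₀ = a√(2mV₀)/ℏ = 1.66 × √(47.00) = 11.38.
A new bound state (alternating even/odd) appears each time z₀ passes a multiple of π/2, so N = ⌊2z₀/π⌋ + 1 = ⌊7.245⌋ + 1 = 8.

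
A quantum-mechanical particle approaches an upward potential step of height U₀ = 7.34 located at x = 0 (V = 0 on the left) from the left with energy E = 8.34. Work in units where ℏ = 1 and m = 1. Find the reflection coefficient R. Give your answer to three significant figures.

R = 0.236

On each side the TISE gives plane waves with k = √(2m(E − V))/ℏ: k₁ = √(2·1·8.34) = 4.084, k₂ = √(2·1·1) = 1.414.
Matching ψ and ψ′ at x = 0 gives r = (k₁ − k₂)/(k₁ + k₂), so R = r² = 0.2358 and T = 1 − R = 0.7642.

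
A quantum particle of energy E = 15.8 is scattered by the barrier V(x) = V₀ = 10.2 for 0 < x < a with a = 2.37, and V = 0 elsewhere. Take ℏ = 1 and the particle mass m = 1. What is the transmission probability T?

T = 0.774

E > V₀: inside the barrier k₂ = √(2m(E − V₀))/ℏ = 3.347, k₂a = 7.932.
T = [1 + V₀² sin²(k₂a) / (4E(E − V₀))]⁻¹ = 1/1.292 = 0.774.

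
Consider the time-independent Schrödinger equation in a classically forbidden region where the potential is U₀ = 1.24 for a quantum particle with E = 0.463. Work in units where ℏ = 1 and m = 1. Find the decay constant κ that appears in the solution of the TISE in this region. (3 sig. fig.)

Since E < U₀ the TISE in this region is ψ'' = κ²ψ with κ = √(2m(U₀ − E))/ℏ.
κ = √(2 × 1 × 0.777) = 1.247.

κ = 1.25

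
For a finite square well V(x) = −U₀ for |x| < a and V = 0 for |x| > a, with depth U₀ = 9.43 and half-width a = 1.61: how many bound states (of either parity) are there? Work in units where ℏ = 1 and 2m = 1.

N = 4

Define the well-strength parameter z₀ = (a/ℏ)√(2mU₀) = 1.61 × √(2·0.5·9.43) = 4.944.
A new bound state (alternating even/odd) appears each time z₀ passes a multiple of π/2, so N = ⌊2z₀/π⌋ + 1 = ⌊3.147⌋ + 1 = 4.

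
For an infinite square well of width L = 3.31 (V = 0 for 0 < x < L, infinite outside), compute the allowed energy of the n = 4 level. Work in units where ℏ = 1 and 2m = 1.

E = 14.4

Requiring ψ(0) = ψ(L) = 0 quantises k = nπ/L, hence E_n = ℏ²k²/2m = n²π²ℏ²/(2mL²).
E_4 = 4² × π² / (2 × 0.5 × 3.31²) = 14.41.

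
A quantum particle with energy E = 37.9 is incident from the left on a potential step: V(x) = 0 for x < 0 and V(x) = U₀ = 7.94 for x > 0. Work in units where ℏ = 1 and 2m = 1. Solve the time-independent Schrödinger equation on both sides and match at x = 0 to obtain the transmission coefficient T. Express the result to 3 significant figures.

On each side the TISE gives plane waves with k = √(2m(E − V))/ℏ: k₁ = √(2·½·37.9) = 6.156, k₂ = √(2·½·29.96) = 5.474.
Matching ψ and ψ′ at x = 0 gives r = (k₁ − k₂)/(k₁ + k₂), so R = r² = 0.003446 and T = 1 − R = 0.9966.

T = 0.997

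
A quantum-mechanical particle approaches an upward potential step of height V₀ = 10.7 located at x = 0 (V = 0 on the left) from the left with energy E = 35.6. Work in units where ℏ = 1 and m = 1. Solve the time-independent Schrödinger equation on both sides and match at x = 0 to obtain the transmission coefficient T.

T = 0.992

On each side the TISE gives plane waves with k = √(2m(E − V))/ℏ: k₁ = √(2·1·35.6) = 8.438, k₂ = √(2·1·24.9) = 7.057.
Continuity of ψ and ψ′ at the step yields the reflection amplitude r = (k₁ − k₂)/(k₁ + k₂) = 0.08913; thus R = |r|² = 0.007945, T = 0.9921.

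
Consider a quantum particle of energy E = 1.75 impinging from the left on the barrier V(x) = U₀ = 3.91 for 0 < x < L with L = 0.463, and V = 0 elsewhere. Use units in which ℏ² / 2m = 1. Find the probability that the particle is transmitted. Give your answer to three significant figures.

Since E < U₀ the interior solution is evanescent with decay constant κ = √(2m(U₀ − E))/ℏ = 1.470.
κL = 0.6805, sinh(κL) = 0.7342.
Matching ψ, ψ′ at both faces gives T = [1 + U₀² sinh²(κL) / (4E(U₀ − E))]⁻¹ = 1/1.545 = 0.647.

T = 0.647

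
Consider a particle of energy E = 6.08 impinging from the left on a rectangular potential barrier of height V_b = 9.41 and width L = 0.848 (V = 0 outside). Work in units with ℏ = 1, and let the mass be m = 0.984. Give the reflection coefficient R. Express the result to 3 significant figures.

R = 0.953

E < V_b: inside the barrier ψ ∝ e^{±κx} with κ = √(2m(V_b − E))/ℏ = 2.560.
κL = 2.171, sinh(κL) = 4.326.
Matching ψ, ψ′ at both faces gives T = [1 + V_b² sinh²(κL) / (4E(V_b − E))]⁻¹ = 1/21.46 = 0.0466.
R = 1 − T = 0.953.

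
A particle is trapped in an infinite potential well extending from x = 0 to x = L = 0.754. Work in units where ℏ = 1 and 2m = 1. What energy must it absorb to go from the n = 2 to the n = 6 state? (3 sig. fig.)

ΔE = 556

E_n = n²π²ℏ²/(2mL²), so ΔE = (6² − 2²) π²ℏ²/(2mL²).
ΔE = 32 × π² / (2 × 0.5 × 0.754²) = 555.5.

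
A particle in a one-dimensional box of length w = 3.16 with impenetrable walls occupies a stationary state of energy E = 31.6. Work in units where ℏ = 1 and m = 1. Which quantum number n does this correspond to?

For an infinite well E_n = n²π²ℏ²/(2mw²), so n = (w/πℏ)√(2mE).
n = (3.16/π) × √(2 × 1 × 31.6) = 7.996 → n = 8.

n = 8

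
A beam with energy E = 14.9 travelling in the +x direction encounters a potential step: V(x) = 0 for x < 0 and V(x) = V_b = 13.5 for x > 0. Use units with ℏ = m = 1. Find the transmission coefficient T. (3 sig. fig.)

T = 0.718

The wavenumbers are k₁ = √(2mE)/ℏ = 5.459 on the left and k₂ = √(2m(E − V_b))/ℏ = 1.673 on the right.
Matching ψ and ψ′ at x = 0 gives r = (k₁ − k₂)/(k₁ + k₂), so R = r² = 0.2817 and T = 1 − R = 0.7183.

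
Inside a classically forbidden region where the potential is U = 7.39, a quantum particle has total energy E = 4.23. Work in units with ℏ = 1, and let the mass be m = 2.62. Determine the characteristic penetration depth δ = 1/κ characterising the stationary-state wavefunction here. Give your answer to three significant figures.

δ = 0.246

Since E < U the TISE in this region is ψ'' = κ²ψ with κ = √(2m(U − E))/ℏ.
κ = √(2 × 2.62 × 3.16) = 4.069. The penetration depth is δ = 1/κ = 0.246.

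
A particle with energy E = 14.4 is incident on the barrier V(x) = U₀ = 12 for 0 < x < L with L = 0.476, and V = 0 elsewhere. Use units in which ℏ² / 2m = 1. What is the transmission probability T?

Above the barrier the interior wavenumber is k₂ = √(2m(E − U₀))/ℏ = 1.549, giving phase k₂L = 0.7374.
Matching at both interfaces gives T⁻¹ = 1 + U₀² sin²(k₂L) / [4E(E − U₀)] = 1.471, hence T = 0.680.

T = 0.680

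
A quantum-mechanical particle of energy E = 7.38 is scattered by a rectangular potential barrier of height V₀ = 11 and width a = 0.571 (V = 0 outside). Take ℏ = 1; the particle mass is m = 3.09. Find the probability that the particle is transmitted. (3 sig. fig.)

E < V₀: inside the barrier ψ ∝ e^{±κx} with κ = √(2m(V₀ − E))/ℏ = 4.730.
κa = 2.701, sinh(κa) = 7.412.
The exact tunnelling result is T⁻¹ = 1 + V₀² sinh²(κa) / [4E(V₀ − E)] = 63.20, so T = 0.0158.

T = 0.0158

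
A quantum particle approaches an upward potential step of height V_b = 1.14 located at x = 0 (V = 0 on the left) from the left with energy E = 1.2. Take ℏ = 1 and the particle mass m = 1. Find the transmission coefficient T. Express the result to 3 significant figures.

T = 0.597

On each side the TISE gives plane waves with k = √(2m(E − V))/ℏ: k₁ = √(2·1·1.2) = 1.549, k₂ = √(2·1·0.06) = 0.3464.
Continuity of ψ and ψ′ at the step yields the reflection amplitude r = (k₁ − k₂)/(k₁ + k₂) = 0.6345; thus R = |r|² = 0.4026, T = 0.5974.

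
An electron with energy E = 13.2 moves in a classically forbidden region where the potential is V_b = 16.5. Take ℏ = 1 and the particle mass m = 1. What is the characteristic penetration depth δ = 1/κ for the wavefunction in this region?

δ = 0.389

Since E < V_b the TISE in this region is ψ'' = κ²ψ with κ = √(2m(V_b − E))/ℏ.
κ = √(2 × 1 × 3.3) = 2.569. The penetration depth is δ = 1/κ = 0.389.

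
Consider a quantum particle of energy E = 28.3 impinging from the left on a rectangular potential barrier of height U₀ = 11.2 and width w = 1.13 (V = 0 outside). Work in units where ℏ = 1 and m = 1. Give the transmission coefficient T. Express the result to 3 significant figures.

Above the barrier the interior wavenumber is k₂ = √(2m(E − U₀))/ℏ = 5.848, giving phase k₂w = 6.608.
Matching at both interfaces gives T⁻¹ = 1 + U₀² sin²(k₂w) / [4E(E − U₀)] = 1.007, hence T = 0.993.

T = 0.993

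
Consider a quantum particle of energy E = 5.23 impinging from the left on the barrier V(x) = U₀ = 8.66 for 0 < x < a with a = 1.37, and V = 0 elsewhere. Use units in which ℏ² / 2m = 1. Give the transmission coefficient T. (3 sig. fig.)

T = 0.0237

Since E < U₀ the interior solution is evanescent with decay constant κ = √(2m(U₀ − E))/ℏ = 1.852.
κa = 2.537, sinh(κa) = 6.283.
Matching ψ, ψ′ at both faces gives T = [1 + U₀² sinh²(κa) / (4E(U₀ − E))]⁻¹ = 1/42.26 = 0.0237.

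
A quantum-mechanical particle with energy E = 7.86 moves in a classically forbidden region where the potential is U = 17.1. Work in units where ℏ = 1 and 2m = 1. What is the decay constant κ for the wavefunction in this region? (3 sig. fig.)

κ = 3.04

Since E < U the TISE in this region is ψ'' = κ²ψ with κ = √(2m(U − E))/ℏ.
κ = √(2 × 0.5 × 9.24) = 3.040.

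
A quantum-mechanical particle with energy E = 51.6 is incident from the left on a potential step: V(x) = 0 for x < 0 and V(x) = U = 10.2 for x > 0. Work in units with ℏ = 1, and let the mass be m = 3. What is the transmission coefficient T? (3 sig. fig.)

T = 0.997

The wavenumbers are k₁ = √(2mE)/ℏ = 17.60 on the left and k₂ = √(2m(E − U))/ℏ = 15.76 on the right.
Matching ψ and ψ′ at x = 0 gives r = (k₁ − k₂)/(k₁ + k₂), so R = r² = 0.003026 and T = 1 − R = 0.9970.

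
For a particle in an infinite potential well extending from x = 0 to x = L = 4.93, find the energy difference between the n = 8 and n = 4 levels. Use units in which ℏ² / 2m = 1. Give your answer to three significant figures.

E_n = n²π²ℏ²/(2mL²), so ΔE = (8² − 4²) π²ℏ²/(2mL²).
ΔE = 48 × π² / (2 × 0.5 × 4.93²) = 19.49.

ΔE = 19.5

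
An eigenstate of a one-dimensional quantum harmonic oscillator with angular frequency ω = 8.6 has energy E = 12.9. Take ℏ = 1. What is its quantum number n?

E_n = ℏω(n + ½) ⇒ n = E/(ℏω) − ½ = 12.9/8.6 − 0.5 = 1.000 → n = 1.

n = 1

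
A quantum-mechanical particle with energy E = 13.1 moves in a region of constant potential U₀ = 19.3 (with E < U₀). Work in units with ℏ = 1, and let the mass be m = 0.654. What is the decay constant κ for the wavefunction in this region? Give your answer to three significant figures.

κ = 2.85

Since E < U₀ the TISE in this region is ψ'' = κ²ψ with κ = √(2m(U₀ − E))/ℏ.
κ = √(2 × 0.654 × 6.2) = 2.848.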